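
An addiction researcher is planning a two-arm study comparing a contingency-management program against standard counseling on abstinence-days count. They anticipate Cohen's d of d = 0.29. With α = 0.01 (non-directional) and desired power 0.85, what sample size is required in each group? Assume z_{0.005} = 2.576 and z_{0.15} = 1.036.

For two independent groups with equal n: n = 2·((z_{α/2} + z_β) / d)².
z_{α/2} + z_β = 2.576 + 1.036 = 3.612.
n = 2 × (3.612 / 0.29)² = 2 × 12.455² = 2 × 155.13 = 310.3.
Round up to the next whole participant.

n = 311 per group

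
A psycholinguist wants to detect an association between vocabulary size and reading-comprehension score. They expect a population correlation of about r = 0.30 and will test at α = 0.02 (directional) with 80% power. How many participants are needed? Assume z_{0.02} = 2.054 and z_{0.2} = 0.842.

n = 91

Fisher's z: C = ½·ln((1+r)/(1−r)) = ½·ln(1.8571) = 0.3095.
n = ((z_{α} + z_β)/C)² + 3.
(2.054 + 0.842) / 0.3095 = 2.896 / 0.3095 = 9.357.
n = 9.357² + 3 = 87.55 + 3 = 90.6.
Round up.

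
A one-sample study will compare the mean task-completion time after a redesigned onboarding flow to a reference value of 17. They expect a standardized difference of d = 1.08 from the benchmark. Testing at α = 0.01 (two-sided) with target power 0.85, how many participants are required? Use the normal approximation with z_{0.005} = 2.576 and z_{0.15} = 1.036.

n = 12

For a one-sample test: n = ((z_{α/2} + z_β) / d)².
z_{α/2} + z_β = 2.576 + 1.036 = 3.612.
n = (3.612 / 1.08)² = 3.344² = 11.19.
Round up.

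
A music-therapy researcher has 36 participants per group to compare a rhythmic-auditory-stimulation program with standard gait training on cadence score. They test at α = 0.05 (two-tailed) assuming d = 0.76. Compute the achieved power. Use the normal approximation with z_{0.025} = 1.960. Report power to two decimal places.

For two equal groups, power = Φ(d·√(n/2) − z_{α/2}).
d·√(n/2) = 0.76 × √(36/2) = 0.76 × 4.243 = 3.224.
z_β = 3.224 − 1.960 = 1.264.
Power = Φ(1.264) = 0.897.

power ≈ 0.90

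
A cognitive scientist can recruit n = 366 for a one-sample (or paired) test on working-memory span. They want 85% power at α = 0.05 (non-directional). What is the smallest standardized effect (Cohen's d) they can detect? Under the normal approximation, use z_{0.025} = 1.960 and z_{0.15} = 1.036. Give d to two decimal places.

d_min ≈ 0.16

For a single sample (or paired design) of n = 366: d_min = (z_{α/2} + z_β)/√n.
z-sum = 1.960 + 1.036 = 2.996.
d_min = 2.996 / √366 = 2.996 / 19.131 = 0.157.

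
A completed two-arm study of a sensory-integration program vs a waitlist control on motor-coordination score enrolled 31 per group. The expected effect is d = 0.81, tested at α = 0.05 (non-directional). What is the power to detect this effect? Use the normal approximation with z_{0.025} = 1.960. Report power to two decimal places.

For two equal groups, power = Φ(d·√(n/2) − z_{α/2}).
d·√(n/2) = 0.81 × √(31/2) = 0.81 × 3.937 = 3.189.
z_β = 3.189 − 1.960 = 1.229.
Power = Φ(1.229) = 0.890.

power ≈ 0.89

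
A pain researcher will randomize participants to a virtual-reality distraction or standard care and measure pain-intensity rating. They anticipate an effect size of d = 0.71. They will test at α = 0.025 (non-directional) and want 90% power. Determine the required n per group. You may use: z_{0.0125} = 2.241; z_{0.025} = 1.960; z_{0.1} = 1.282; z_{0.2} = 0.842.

For two independent groups with equal n: n = 2·((z_{α/2} + z_β) / d)².
z_{α/2} + z_β = 2.241 + 1.282 = 3.523.
n = 2 × (3.523 / 0.71)² = 2 × 4.962² = 2 × 24.62 = 49.2.
Round up to the next whole participant.

n = 50 per group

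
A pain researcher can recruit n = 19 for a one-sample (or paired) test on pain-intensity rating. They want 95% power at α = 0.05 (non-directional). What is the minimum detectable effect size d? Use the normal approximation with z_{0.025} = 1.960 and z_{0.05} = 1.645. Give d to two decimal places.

d_min ≈ 0.83

For a single sample (or paired design) of n = 19: d_min = (z_{α/2} + z_β)/√n.
z-sum = 1.960 + 1.645 = 3.605.
d_min = 3.605 / √19 = 3.605 / 4.359 = 0.827.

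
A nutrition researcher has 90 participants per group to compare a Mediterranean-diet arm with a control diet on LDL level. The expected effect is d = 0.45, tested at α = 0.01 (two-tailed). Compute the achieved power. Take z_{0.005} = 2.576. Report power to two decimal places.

power ≈ 0.67

For two equal groups, power = Φ(d·√(n/2) − z_{α/2}).
d·√(n/2) = 0.45 × √(90/2) = 0.45 × 6.708 = 3.019.
z_β = 3.019 − 2.576 = 0.443.
Power = Φ(0.443) = 0.671.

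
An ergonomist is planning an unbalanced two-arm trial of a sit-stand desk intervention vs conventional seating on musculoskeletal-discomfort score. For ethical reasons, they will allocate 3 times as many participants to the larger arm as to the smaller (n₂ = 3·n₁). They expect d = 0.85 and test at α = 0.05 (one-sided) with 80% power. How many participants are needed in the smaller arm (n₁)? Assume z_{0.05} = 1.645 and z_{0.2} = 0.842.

n₁ = 12

With allocation ratio k = n₂/n₁ = 3, Var(x̄₁−x̄₂) = σ²(1/n₁ + 1/(k·n₁)) = σ²·(k+1)/(k·n₁).
So n₁ = (1 + 1/k)·((z_{α} + z_β)/d)² = 1.333 × (2.487/0.85)².
n₁ = 1.333 × 8.56 = 11.4.
Round up: n₁ = 12, giving n₂ = 3 × 12 = 36.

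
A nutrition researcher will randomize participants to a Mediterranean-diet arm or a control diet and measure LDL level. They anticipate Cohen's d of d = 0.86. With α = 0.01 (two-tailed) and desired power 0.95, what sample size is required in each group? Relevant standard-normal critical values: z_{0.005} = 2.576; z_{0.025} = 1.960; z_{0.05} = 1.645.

For two independent groups with equal n: n = 2·((z_{α/2} + z_β) / d)².
z_{α/2} + z_β = 2.576 + 1.645 = 4.221.
n = 2 × (4.221 / 0.86)² = 2 × 4.908² = 2 × 24.09 = 48.2.
Round up to the next whole participant.

n = 49 per group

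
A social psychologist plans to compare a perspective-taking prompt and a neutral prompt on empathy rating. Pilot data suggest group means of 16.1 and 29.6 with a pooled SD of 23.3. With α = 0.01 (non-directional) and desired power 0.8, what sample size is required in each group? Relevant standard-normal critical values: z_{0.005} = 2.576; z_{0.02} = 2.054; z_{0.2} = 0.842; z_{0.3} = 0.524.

n = 70 per group

Cohen's d = |M₁ − M₂| / SD_pooled = |16.1 − 29.6| / 23.3 = 13.5 / 23.3 = 0.579.
For two independent groups with equal n: n = 2·((z_{α/2} + z_β) / d)².
z_{α/2} + z_β = 2.576 + 0.842 = 3.418.
n = 2 × (3.418 / 0.579)² = 2 × 5.903² = 2 × 34.85 = 69.7.
Round up to the next whole participant.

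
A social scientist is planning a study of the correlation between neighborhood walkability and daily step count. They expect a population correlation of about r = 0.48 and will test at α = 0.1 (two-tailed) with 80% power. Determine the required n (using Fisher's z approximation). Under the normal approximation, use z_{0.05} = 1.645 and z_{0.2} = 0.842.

Fisher's z: C = ½·ln((1+r)/(1−r)) = ½·ln(2.8462) = 0.5230.
n = ((z_{α/2} + z_β)/C)² + 3.
(1.645 + 0.842) / 0.5230 = 2.487 / 0.5230 = 4.755.
n = 4.755² + 3 = 22.61 + 3 = 25.6.
Round up.

n = 26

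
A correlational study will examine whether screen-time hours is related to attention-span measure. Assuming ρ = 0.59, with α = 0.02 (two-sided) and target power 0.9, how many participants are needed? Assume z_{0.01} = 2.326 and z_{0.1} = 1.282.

Fisher's z: C = ½·ln((1+r)/(1−r)) = ½·ln(3.8780) = 0.6777.
n = ((z_{α/2} + z_β)/C)² + 3.
(2.326 + 1.282) / 0.6777 = 3.608 / 0.6777 = 5.324.
n = 5.324² + 3 = 28.34 + 3 = 31.3.
Round up.

n = 32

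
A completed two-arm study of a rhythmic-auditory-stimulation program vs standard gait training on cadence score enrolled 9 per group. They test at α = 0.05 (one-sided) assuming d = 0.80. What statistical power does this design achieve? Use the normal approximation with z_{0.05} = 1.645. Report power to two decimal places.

power ≈ 0.52

For two equal groups, power = Φ(d·√(n/2) − z_{α}).
d·√(n/2) = 0.80 × √(9/2) = 0.80 × 2.121 = 1.697.
z_β = 1.697 − 1.645 = 0.052.
Power = Φ(0.052) = 0.521.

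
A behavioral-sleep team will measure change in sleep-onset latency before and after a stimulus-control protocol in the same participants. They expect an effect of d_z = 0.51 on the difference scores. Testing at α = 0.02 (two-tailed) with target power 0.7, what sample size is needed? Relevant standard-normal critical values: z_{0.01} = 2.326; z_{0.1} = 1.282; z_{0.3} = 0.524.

n = 32 pairs

For a paired (one-sample on differences) test: n = ((z_{α/2} + z_β) / d)².
z_{α/2} + z_β = 2.326 + 0.524 = 2.850.
n = (2.850 / 0.51)² = 5.588² = 31.23.
Round up.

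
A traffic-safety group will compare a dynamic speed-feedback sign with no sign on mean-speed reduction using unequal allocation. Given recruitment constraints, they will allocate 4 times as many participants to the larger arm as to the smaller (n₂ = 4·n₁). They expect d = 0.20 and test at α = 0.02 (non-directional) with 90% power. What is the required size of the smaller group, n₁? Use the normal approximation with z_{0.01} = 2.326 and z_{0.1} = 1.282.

n₁ = 407

With allocation ratio k = n₂/n₁ = 4, Var(x̄₁−x̄₂) = σ²(1/n₁ + 1/(k·n₁)) = σ²·(k+1)/(k·n₁).
So n₁ = (1 + 1/k)·((z_{α/2} + z_β)/d)² = 1.250 × (3.608/0.20)².
n₁ = 1.250 × 325.44 = 406.8.
Round up: n₁ = 407, giving n₂ = 4 × 407 = 1628.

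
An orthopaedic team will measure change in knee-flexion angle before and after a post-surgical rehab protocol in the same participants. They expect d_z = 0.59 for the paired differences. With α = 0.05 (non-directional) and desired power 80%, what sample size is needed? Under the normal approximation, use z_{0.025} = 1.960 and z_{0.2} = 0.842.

n = 23 pairs

For a paired (one-sample on differences) test: n = ((z_{α/2} + z_β) / d)².
z_{α/2} + z_β = 1.960 + 0.842 = 2.802.
n = (2.802 / 0.59)² = 4.749² = 22.55.
Round up.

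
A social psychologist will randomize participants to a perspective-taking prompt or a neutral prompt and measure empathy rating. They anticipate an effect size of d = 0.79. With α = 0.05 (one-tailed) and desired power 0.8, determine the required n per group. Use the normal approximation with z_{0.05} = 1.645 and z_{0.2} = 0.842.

For two independent groups with equal n: n = 2·((z_{α} + z_β) / d)².
z_{α} + z_β = 1.645 + 0.842 = 2.487.
n = 2 × (2.487 / 0.79)² = 2 × 3.148² = 2 × 9.91 = 19.8.
Round up to the next whole participant.

n = 20 per group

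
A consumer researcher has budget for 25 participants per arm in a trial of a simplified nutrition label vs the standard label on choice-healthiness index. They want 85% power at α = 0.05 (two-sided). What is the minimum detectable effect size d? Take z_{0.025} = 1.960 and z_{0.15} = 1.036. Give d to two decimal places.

For two independent groups of n = 25 each: d_min = (z_{α/2} + z_β)·√(2/n).
z-sum = 1.960 + 1.036 = 2.996.
d_min = 2.996 × √(2/25) = 2.996 × 0.2828 = 0.847.

d_min ≈ 0.85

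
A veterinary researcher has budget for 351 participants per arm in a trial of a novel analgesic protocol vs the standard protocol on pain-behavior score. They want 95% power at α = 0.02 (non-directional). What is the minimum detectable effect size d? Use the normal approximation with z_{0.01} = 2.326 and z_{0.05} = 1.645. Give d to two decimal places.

For two independent groups of n = 351 each: d_min = (z_{α/2} + z_β)·√(2/n).
z-sum = 2.326 + 1.645 = 3.971.
d_min = 3.971 × √(2/351) = 3.971 × 0.0755 = 0.300.

d_min ≈ 0.30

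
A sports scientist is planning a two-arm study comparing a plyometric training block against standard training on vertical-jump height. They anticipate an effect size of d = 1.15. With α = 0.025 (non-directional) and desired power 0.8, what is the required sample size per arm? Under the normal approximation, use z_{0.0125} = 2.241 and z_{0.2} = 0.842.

For two independent groups with equal n: n = 2·((z_{α/2} + z_β) / d)².
z_{α/2} + z_β = 2.241 + 0.842 = 3.083.
n = 2 × (3.083 / 1.15)² = 2 × 2.681² = 2 × 7.19 = 14.4.
Round up to the next whole participant.

n = 15 per group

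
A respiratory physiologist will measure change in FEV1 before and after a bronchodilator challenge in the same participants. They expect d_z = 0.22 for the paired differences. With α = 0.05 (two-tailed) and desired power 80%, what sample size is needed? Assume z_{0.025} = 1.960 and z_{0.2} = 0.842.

For a paired (one-sample on differences) test: n = ((z_{α/2} + z_β) / d)².
z_{α/2} + z_β = 1.960 + 0.842 = 2.802.
n = (2.802 / 0.22)² = 12.736² = 162.21.
Round up.

n = 163 pairs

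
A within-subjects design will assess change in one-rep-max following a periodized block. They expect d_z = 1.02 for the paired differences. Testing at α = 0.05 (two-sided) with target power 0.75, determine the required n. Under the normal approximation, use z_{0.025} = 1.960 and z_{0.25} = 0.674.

For a paired (one-sample on differences) test: n = ((z_{α/2} + z_β) / d)².
z_{α/2} + z_β = 1.960 + 0.674 = 2.634.
n = (2.634 / 1.02)² = 2.582² = 6.67.
Round up.

n = 7 pairs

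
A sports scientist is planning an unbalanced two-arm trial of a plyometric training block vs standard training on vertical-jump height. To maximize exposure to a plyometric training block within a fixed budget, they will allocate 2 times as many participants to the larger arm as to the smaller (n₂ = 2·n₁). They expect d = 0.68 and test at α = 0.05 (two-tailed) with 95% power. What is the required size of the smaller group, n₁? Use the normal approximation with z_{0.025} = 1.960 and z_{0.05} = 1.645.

n₁ = 43

With allocation ratio k = n₂/n₁ = 2, Var(x̄₁−x̄₂) = σ²(1/n₁ + 1/(k·n₁)) = σ²·(k+1)/(k·n₁).
So n₁ = (1 + 1/k)·((z_{α/2} + z_β)/d)² = 1.500 × (3.605/0.68)².
n₁ = 1.500 × 28.11 = 42.2.
Round up: n₁ = 43, giving n₂ = 2 × 43 = 86.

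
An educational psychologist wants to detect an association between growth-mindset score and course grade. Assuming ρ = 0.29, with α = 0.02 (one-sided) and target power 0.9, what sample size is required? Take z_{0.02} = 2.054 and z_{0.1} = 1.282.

n = 128

Fisher's z: C = ½·ln((1+r)/(1−r)) = ½·ln(1.8169) = 0.2986.
n = ((z_{α} + z_β)/C)² + 3.
(2.054 + 1.282) / 0.2986 = 3.336 / 0.2986 = 11.172.
n = 11.172² + 3 = 124.82 + 3 = 127.8.
Round up.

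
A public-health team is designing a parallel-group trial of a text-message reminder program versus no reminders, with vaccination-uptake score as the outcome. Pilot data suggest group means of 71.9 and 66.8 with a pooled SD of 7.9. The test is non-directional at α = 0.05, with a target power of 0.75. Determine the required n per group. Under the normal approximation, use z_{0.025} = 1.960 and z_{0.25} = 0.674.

Cohen's d = |M₁ − M₂| / SD_pooled = |71.9 − 66.8| / 7.9 = 5.1 / 7.9 = 0.646.
For two independent groups with equal n: n = 2·((z_{α/2} + z_β) / d)².
z_{α/2} + z_β = 1.960 + 0.674 = 2.634.
n = 2 × (2.634 / 0.646)² = 2 × 4.077² = 2 × 16.63 = 33.3.
Round up to the next whole participant.

n = 34 per group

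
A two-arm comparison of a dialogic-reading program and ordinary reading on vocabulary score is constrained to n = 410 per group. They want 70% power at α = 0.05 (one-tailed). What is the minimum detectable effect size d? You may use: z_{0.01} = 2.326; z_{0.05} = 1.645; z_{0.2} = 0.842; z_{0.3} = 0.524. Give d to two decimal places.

d_min ≈ 0.15

For two independent groups of n = 410 each: d_min = (z_{α} + z_β)·√(2/n).
z-sum = 1.645 + 0.524 = 2.169.
d_min = 2.169 × √(2/410) = 2.169 × 0.0698 = 0.151.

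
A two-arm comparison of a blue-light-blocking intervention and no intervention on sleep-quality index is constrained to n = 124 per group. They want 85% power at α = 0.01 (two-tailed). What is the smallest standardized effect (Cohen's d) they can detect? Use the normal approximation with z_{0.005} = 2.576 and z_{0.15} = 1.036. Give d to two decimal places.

For two independent groups of n = 124 each: d_min = (z_{α/2} + z_β)·√(2/n).
z-sum = 2.576 + 1.036 = 3.612.
d_min = 3.612 × √(2/124) = 3.612 × 0.1270 = 0.459.

d_min ≈ 0.46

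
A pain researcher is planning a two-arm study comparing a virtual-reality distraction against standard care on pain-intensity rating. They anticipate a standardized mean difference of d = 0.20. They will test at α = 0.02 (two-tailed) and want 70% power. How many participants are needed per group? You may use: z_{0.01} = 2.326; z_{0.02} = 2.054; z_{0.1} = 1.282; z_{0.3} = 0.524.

For two independent groups with equal n: n = 2·((z_{α/2} + z_β) / d)².
z_{α/2} + z_β = 2.326 + 0.524 = 2.850.
n = 2 × (2.850 / 0.20)² = 2 × 14.250² = 2 × 203.06 = 406.1.
Round up to the next whole participant.

n = 407 per group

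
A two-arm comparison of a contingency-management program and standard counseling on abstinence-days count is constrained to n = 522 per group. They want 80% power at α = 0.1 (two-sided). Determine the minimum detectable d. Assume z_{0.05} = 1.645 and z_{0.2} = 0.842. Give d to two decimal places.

d_min ≈ 0.15

For two independent groups of n = 522 each: d_min = (z_{α/2} + z_β)·√(2/n).
z-sum = 1.645 + 0.842 = 2.487.
d_min = 2.487 × √(2/522) = 2.487 × 0.0619 = 0.154.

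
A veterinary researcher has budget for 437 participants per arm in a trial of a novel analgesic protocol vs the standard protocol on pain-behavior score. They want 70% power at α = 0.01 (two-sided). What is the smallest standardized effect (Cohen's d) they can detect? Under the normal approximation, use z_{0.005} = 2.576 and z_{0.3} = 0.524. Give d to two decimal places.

d_min ≈ 0.21

For two independent groups of n = 437 each: d_min = (z_{α/2} + z_β)·√(2/n).
z-sum = 2.576 + 0.524 = 3.100.
d_min = 3.100 × √(2/437) = 3.100 × 0.0677 = 0.210.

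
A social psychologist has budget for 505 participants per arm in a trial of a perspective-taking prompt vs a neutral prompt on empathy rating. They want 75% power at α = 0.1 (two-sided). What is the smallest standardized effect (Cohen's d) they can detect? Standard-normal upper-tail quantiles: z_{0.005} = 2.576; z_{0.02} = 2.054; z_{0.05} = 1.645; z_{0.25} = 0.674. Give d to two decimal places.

For two independent groups of n = 505 each: d_min = (z_{α/2} + z_β)·√(2/n).
z-sum = 1.645 + 0.674 = 2.319.
d_min = 2.319 × √(2/505) = 2.319 × 0.0629 = 0.146.

d_min ≈ 0.15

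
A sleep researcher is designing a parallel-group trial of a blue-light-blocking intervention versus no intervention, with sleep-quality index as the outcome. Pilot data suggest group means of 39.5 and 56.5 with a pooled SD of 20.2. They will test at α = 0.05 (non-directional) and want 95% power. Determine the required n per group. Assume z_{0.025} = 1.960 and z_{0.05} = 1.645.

Cohen's d = |M₁ − M₂| / SD_pooled = |39.5 − 56.5| / 20.2 = 17.0 / 20.2 = 0.842.
For two independent groups with equal n: n = 2·((z_{α/2} + z_β) / d)².
z_{α/2} + z_β = 1.960 + 1.645 = 3.605.
n = 2 × (3.605 / 0.842)² = 2 × 4.281² = 2 × 18.33 = 36.7.
Round up to the next whole participant.

n = 37 per group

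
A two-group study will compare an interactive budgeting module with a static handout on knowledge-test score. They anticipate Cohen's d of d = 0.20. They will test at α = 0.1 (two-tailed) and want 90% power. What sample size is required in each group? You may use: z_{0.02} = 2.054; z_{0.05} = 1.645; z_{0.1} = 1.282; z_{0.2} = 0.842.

For two independent groups with equal n: n = 2·((z_{α/2} + z_β) / d)².
z_{α/2} + z_β = 1.645 + 1.282 = 2.927.
n = 2 × (2.927 / 0.20)² = 2 × 14.635² = 2 × 214.18 = 428.4.
Round up to the next whole participant.

n = 429 per group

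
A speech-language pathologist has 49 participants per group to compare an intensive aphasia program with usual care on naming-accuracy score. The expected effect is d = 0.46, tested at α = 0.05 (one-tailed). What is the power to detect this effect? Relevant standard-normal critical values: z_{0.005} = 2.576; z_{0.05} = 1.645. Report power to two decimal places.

power ≈ 0.74

For two equal groups, power = Φ(d·√(n/2) − z_{α}).
d·√(n/2) = 0.46 × √(49/2) = 0.46 × 4.950 = 2.277.
z_β = 2.277 − 1.645 = 0.632.
Power = Φ(0.632) = 0.736.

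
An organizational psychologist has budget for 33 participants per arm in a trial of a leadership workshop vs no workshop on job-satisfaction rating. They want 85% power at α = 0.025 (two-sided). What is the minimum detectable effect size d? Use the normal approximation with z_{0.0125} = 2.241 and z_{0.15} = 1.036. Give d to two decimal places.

d_min ≈ 0.81

For two independent groups of n = 33 each: d_min = (z_{α/2} + z_β)·√(2/n).
z-sum = 2.241 + 1.036 = 3.277.
d_min = 3.277 × √(2/33) = 3.277 × 0.2462 = 0.807.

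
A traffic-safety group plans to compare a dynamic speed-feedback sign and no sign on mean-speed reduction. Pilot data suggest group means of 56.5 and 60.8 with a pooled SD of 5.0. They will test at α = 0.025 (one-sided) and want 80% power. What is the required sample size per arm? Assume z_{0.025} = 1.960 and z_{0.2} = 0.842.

Cohen's d = |M₁ − M₂| / SD_pooled = |56.5 − 60.8| / 5.0 = 4.3 / 5.0 = 0.860.
For two independent groups with equal n: n = 2·((z_{α} + z_β) / d)².
z_{α} + z_β = 1.960 + 0.842 = 2.802.
n = 2 × (2.802 / 0.860)² = 2 × 3.258² = 2 × 10.62 = 21.2.
Round up to the next whole participant.

n = 22 per group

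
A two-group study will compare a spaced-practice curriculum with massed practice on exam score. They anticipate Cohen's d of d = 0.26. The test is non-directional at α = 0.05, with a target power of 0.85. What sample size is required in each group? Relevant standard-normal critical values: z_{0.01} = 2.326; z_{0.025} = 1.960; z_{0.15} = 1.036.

For two independent groups with equal n: n = 2·((z_{α/2} + z_β) / d)².
z_{α/2} + z_β = 1.960 + 1.036 = 2.996.
n = 2 × (2.996 / 0.26)² = 2 × 11.523² = 2 × 132.78 = 265.6.
Round up to the next whole participant.

n = 266 per group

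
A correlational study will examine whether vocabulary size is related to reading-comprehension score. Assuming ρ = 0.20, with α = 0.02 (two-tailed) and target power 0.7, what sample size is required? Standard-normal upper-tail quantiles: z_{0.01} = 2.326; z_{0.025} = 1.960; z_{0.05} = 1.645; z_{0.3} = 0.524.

n = 201

Fisher's z: C = ½·ln((1+r)/(1−r)) = ½·ln(1.5000) = 0.2027.
n = ((z_{α/2} + z_β)/C)² + 3.
(2.326 + 0.524) / 0.2027 = 2.850 / 0.2027 = 14.060.
n = 14.060² + 3 = 197.69 + 3 = 200.7.
Round up.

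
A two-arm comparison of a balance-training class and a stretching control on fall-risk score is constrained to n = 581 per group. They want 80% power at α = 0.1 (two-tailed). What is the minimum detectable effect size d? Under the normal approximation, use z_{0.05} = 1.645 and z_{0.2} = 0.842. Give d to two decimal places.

d_min ≈ 0.15

For two independent groups of n = 581 each: d_min = (z_{α/2} + z_β)·√(2/n).
z-sum = 1.645 + 0.842 = 2.487.
d_min = 2.487 × √(2/581) = 2.487 × 0.0587 = 0.146.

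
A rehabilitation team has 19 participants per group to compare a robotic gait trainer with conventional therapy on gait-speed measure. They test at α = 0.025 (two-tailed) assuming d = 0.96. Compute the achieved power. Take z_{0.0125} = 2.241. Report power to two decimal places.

power ≈ 0.76

For two equal groups, power = Φ(d·√(n/2) − z_{α/2}).
d·√(n/2) = 0.96 × √(19/2) = 0.96 × 3.082 = 2.959.
z_β = 2.959 − 2.241 = 0.718.
Power = Φ(0.718) = 0.764.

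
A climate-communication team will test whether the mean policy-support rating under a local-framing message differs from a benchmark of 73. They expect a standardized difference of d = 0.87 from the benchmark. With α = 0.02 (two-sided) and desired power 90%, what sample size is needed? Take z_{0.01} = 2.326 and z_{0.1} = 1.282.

For a one-sample test: n = ((z_{α/2} + z_β) / d)².
z_{α/2} + z_β = 2.326 + 1.282 = 3.608.
n = (3.608 / 0.87)² = 4.147² = 17.20.
Round up.

n = 18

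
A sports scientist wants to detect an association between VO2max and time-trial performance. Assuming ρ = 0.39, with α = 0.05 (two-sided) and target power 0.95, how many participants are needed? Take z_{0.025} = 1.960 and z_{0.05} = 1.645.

n = 80

Fisher's z: C = ½·ln((1+r)/(1−r)) = ½·ln(2.2787) = 0.4118.
n = ((z_{α/2} + z_β)/C)² + 3.
(1.960 + 1.645) / 0.4118 = 3.605 / 0.4118 = 8.754.
n = 8.754² + 3 = 76.64 + 3 = 79.6.
Round up.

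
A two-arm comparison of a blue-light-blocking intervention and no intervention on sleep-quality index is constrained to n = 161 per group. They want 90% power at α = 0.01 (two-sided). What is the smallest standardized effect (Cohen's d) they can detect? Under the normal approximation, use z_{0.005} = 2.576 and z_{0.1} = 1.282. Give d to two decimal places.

d_min ≈ 0.43

For two independent groups of n = 161 each: d_min = (z_{α/2} + z_β)·√(2/n).
z-sum = 2.576 + 1.282 = 3.858.
d_min = 3.858 × √(2/161) = 3.858 × 0.1115 = 0.430.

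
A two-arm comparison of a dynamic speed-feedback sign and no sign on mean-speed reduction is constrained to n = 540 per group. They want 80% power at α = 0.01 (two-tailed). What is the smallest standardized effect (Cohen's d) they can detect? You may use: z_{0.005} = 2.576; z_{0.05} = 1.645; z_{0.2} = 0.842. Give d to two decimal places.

d_min ≈ 0.21

For two independent groups of n = 540 each: d_min = (z_{α/2} + z_β)·√(2/n).
z-sum = 2.576 + 0.842 = 3.418.
d_min = 3.418 × √(2/540) = 3.418 × 0.0609 = 0.208.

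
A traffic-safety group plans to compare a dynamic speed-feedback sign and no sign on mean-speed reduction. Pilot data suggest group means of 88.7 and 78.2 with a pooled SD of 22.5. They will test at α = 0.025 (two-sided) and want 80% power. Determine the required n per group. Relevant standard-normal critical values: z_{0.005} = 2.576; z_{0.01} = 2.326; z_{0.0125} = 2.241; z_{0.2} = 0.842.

n = 88 per group

Cohen's d = |M₁ − M₂| / SD_pooled = |88.7 − 78.2| / 22.5 = 10.5 / 22.5 = 0.467.
For two independent groups with equal n: n = 2·((z_{α/2} + z_β) / d)².
z_{α/2} + z_β = 2.241 + 0.842 = 3.083.
n = 2 × (3.083 / 0.467)² = 2 × 6.602² = 2 × 43.58 = 87.2.
Round up to the next whole participant.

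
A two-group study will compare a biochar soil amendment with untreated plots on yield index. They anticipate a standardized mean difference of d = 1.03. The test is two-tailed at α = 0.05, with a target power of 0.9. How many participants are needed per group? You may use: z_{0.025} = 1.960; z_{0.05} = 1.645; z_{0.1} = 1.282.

For two independent groups with equal n: n = 2·((z_{α/2} + z_β) / d)².
z_{α/2} + z_β = 1.960 + 1.282 = 3.242.
n = 2 × (3.242 / 1.03)² = 2 × 3.148² = 2 × 9.91 = 19.8.
Round up to the next whole participant.

n = 20 per group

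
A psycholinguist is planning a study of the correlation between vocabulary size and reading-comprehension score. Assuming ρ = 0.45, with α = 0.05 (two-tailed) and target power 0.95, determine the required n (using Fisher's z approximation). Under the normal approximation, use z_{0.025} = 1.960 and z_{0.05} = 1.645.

Fisher's z: C = ½·ln((1+r)/(1−r)) = ½·ln(2.6364) = 0.4847.
n = ((z_{α/2} + z_β)/C)² + 3.
(1.960 + 1.645) / 0.4847 = 3.605 / 0.4847 = 7.438.
n = 7.438² + 3 = 55.32 + 3 = 58.3.
Round up.

n = 59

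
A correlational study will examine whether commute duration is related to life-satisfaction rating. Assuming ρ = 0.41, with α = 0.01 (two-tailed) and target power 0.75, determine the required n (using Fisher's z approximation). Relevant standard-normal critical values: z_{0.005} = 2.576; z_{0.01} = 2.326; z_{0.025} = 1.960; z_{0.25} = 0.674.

Fisher's z: C = ½·ln((1+r)/(1−r)) = ½·ln(2.3898) = 0.4356.
n = ((z_{α/2} + z_β)/C)² + 3.
(2.576 + 0.674) / 0.4356 = 3.250 / 0.4356 = 7.461.
n = 7.461² + 3 = 55.67 + 3 = 58.7.
Round up.

n = 59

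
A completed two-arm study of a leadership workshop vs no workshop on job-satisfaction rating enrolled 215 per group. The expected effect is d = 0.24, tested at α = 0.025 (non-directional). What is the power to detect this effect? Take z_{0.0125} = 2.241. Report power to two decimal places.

power ≈ 0.60

For two equal groups, power = Φ(d·√(n/2) − z_{α/2}).
d·√(n/2) = 0.24 × √(215/2) = 0.24 × 10.368 = 2.488.
z_β = 2.488 − 2.241 = 0.247.
Power = Φ(0.247) = 0.598.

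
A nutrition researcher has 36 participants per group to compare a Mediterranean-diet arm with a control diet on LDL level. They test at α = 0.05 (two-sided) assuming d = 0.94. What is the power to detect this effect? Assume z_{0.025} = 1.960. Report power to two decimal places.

For two equal groups, power = Φ(d·√(n/2) − z_{α/2}).
d·√(n/2) = 0.94 × √(36/2) = 0.94 × 4.243 = 3.988.
z_β = 3.988 − 1.960 = 2.028.
Power = Φ(2.028) = 0.979.

power ≈ 0.98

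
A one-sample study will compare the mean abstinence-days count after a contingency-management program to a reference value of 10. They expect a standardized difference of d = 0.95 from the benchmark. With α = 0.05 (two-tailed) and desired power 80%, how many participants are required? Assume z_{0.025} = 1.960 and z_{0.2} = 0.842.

n = 9

For a one-sample test: n = ((z_{α/2} + z_β) / d)².
z_{α/2} + z_β = 1.960 + 0.842 = 2.802.
n = (2.802 / 0.95)² = 2.949² = 8.70.
Round up.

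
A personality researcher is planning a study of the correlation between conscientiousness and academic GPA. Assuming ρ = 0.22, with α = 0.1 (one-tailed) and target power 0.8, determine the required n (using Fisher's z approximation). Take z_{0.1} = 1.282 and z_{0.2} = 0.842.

n = 94

Fisher's z: C = ½·ln((1+r)/(1−r)) = ½·ln(1.5641) = 0.2237.
n = ((z_{α} + z_β)/C)² + 3.
(1.282 + 0.842) / 0.2237 = 2.124 / 0.2237 = 9.495.
n = 9.495² + 3 = 90.15 + 3 = 93.2.
Round up.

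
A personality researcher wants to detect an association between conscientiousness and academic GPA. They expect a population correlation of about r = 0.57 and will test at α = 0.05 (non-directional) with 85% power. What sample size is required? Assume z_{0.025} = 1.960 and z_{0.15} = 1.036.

Fisher's z: C = ½·ln((1+r)/(1−r)) = ½·ln(3.6512) = 0.6475.
n = ((z_{α/2} + z_β)/C)² + 3.
(1.960 + 1.036) / 0.6475 = 2.996 / 0.6475 = 4.627.
n = 4.627² + 3 = 21.41 + 3 = 24.4.
Round up.

n = 25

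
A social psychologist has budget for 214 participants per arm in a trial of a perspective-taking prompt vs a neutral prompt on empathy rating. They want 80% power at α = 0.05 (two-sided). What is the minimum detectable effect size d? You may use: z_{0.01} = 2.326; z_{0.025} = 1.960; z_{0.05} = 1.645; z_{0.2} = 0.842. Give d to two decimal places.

d_min ≈ 0.27

For two independent groups of n = 214 each: d_min = (z_{α/2} + z_β)·√(2/n).
z-sum = 1.960 + 0.842 = 2.802.
d_min = 2.802 × √(2/214) = 2.802 × 0.0967 = 0.271.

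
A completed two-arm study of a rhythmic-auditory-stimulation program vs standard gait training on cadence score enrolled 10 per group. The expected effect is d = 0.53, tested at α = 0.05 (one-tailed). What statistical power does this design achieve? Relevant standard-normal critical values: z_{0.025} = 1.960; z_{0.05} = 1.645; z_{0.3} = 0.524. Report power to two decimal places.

For two equal groups, power = Φ(d·√(n/2) − z_{α}).
d·√(n/2) = 0.53 × √(10/2) = 0.53 × 2.236 = 1.185.
z_β = 1.185 − 1.645 = -0.460.
Power = Φ(-0.460) = 0.323.

power ≈ 0.32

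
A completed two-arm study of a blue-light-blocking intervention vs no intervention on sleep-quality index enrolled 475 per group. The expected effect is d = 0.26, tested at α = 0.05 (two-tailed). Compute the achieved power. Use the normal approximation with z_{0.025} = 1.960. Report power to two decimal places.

power ≈ 0.98

For two equal groups, power = Φ(d·√(n/2) − z_{α/2}).
d·√(n/2) = 0.26 × √(475/2) = 0.26 × 15.411 = 4.007.
z_β = 4.007 − 1.960 = 2.047.
Power = Φ(2.047) = 0.980.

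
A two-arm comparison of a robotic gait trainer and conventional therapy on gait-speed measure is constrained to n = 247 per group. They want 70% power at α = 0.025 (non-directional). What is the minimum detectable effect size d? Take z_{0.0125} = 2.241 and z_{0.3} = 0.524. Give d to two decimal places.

For two independent groups of n = 247 each: d_min = (z_{α/2} + z_β)·√(2/n).
z-sum = 2.241 + 0.524 = 2.765.
d_min = 2.765 × √(2/247) = 2.765 × 0.0900 = 0.249.

d_min ≈ 0.25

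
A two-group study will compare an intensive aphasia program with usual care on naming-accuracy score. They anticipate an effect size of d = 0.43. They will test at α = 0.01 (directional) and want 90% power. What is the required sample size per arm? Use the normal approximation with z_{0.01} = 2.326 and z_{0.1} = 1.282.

For two independent groups with equal n: n = 2·((z_{α} + z_β) / d)².
z_{α} + z_β = 2.326 + 1.282 = 3.608.
n = 2 × (3.608 / 0.43)² = 2 × 8.391² = 2 × 70.40 = 140.8.
Round up to the next whole participant.

n = 141 per group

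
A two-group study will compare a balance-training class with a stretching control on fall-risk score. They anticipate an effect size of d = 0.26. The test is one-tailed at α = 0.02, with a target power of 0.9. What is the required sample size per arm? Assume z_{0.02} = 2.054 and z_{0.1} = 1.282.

n = 330 per group

For two independent groups with equal n: n = 2·((z_{α} + z_β) / d)².
z_{α} + z_β = 2.054 + 1.282 = 3.336.
n = 2 × (3.336 / 0.26)² = 2 × 12.831² = 2 × 164.63 = 329.3.
Round up to the next whole participant.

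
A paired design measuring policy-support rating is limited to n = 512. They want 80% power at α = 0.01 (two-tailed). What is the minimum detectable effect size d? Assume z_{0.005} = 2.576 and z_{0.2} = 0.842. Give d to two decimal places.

For a single sample (or paired design) of n = 512: d_min = (z_{α/2} + z_β)/√n.
z-sum = 2.576 + 0.842 = 3.418.
d_min = 3.418 / √512 = 3.418 / 22.627 = 0.151.

d_min ≈ 0.15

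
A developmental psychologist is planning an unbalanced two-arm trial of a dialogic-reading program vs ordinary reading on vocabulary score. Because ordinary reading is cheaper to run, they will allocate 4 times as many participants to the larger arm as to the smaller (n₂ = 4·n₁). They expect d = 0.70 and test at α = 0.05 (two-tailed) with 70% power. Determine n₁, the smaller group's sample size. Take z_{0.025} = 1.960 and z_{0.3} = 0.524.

n₁ = 16

With allocation ratio k = n₂/n₁ = 4, Var(x̄₁−x̄₂) = σ²(1/n₁ + 1/(k·n₁)) = σ²·(k+1)/(k·n₁).
So n₁ = (1 + 1/k)·((z_{α/2} + z_β)/d)² = 1.250 × (2.484/0.70)².
n₁ = 1.250 × 12.59 = 15.7.
Round up: n₁ = 16, giving n₂ = 4 × 16 = 64.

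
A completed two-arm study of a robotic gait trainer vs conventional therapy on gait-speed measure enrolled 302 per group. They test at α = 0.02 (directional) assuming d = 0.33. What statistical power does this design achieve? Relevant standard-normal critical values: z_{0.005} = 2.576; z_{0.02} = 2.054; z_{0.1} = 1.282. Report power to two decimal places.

For two equal groups, power = Φ(d·√(n/2) − z_{α}).
d·√(n/2) = 0.33 × √(302/2) = 0.33 × 12.288 = 4.055.
z_β = 4.055 − 2.054 = 2.001.
Power = Φ(2.001) = 0.977.

power ≈ 0.98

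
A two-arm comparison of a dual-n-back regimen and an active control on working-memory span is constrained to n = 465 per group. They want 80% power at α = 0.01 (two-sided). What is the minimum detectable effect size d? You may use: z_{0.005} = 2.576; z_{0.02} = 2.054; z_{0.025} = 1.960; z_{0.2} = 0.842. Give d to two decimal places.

d_min ≈ 0.22

For two independent groups of n = 465 each: d_min = (z_{α/2} + z_β)·√(2/n).
z-sum = 2.576 + 0.842 = 3.418.
d_min = 3.418 × √(2/465) = 3.418 × 0.0656 = 0.224.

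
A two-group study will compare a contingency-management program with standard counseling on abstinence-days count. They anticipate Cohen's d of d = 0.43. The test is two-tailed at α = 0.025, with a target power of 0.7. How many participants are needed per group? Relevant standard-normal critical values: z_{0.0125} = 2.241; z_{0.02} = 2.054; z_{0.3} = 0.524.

n = 83 per group

For two independent groups with equal n: n = 2·((z_{α/2} + z_β) / d)².
z_{α/2} + z_β = 2.241 + 0.524 = 2.765.
n = 2 × (2.765 / 0.43)² = 2 × 6.430² = 2 × 41.35 = 82.7.
Round up to the next whole participant.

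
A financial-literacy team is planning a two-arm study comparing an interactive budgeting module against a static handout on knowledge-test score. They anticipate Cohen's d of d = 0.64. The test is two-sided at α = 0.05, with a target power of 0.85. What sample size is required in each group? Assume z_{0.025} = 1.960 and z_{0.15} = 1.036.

n = 44 per group

For two independent groups with equal n: n = 2·((z_{α/2} + z_β) / d)².
z_{α/2} + z_β = 1.960 + 1.036 = 2.996.
n = 2 × (2.996 / 0.64)² = 2 × 4.681² = 2 × 21.91 = 43.8.
Round up to the next whole participant.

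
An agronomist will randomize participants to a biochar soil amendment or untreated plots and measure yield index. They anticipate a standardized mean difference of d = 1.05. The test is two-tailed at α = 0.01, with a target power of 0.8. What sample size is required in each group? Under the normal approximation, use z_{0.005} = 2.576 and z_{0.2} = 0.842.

n = 22 per group

For two independent groups with equal n: n = 2·((z_{α/2} + z_β) / d)².
z_{α/2} + z_β = 2.576 + 0.842 = 3.418.
n = 2 × (3.418 / 1.05)² = 2 × 3.255² = 2 × 10.60 = 21.2.
Round up to the next whole participant.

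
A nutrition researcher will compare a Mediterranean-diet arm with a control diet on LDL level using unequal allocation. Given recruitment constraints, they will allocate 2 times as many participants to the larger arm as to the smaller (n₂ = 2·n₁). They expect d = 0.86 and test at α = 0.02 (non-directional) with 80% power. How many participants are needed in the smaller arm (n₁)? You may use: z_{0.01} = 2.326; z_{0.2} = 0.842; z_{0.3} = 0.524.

n₁ = 21

With allocation ratio k = n₂/n₁ = 2, Var(x̄₁−x̄₂) = σ²(1/n₁ + 1/(k·n₁)) = σ²·(k+1)/(k·n₁).
So n₁ = (1 + 1/k)·((z_{α/2} + z_β)/d)² = 1.500 × (3.168/0.86)².
n₁ = 1.500 × 13.57 = 20.4.
Round up: n₁ = 21, giving n₂ = 2 × 21 = 42.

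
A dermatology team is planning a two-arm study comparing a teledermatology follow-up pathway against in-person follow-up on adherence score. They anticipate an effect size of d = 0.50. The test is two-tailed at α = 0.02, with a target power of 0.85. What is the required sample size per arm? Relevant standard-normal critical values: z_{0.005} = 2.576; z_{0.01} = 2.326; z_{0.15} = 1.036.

For two independent groups with equal n: n = 2·((z_{α/2} + z_β) / d)².
z_{α/2} + z_β = 2.326 + 1.036 = 3.362.
n = 2 × (3.362 / 0.50)² = 2 × 6.724² = 2 × 45.21 = 90.4.
Round up to the next whole participant.

n = 91 per group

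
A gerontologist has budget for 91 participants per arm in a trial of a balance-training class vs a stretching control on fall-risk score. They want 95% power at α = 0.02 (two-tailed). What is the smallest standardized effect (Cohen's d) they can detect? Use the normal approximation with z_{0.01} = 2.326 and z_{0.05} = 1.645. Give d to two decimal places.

d_min ≈ 0.59

For two independent groups of n = 91 each: d_min = (z_{α/2} + z_β)·√(2/n).
z-sum = 2.326 + 1.645 = 3.971.
d_min = 3.971 × √(2/91) = 3.971 × 0.1482 = 0.589.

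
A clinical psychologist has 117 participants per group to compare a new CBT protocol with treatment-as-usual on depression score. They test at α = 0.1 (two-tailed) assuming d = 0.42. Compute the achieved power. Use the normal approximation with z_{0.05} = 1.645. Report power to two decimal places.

For two equal groups, power = Φ(d·√(n/2) − z_{α/2}).
d·√(n/2) = 0.42 × √(117/2) = 0.42 × 7.649 = 3.212.
z_β = 3.212 − 1.645 = 1.567.
Power = Φ(1.567) = 0.941.

power ≈ 0.94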